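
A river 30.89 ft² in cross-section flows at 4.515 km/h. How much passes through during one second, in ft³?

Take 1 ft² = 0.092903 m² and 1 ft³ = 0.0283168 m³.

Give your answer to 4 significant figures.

127.1 ft³

4.515 km/h × (1/3.6) → 1.25417 m/s
30.89 ft² × 0.092903 → 2.86977 m²
V = v × A × t = 1.25417 m/s × 2.86977 m² × 1 s = 3.59918 m³
3.59918 m³ ÷ (0.0283168 m³/ft³) = 127.104 ft³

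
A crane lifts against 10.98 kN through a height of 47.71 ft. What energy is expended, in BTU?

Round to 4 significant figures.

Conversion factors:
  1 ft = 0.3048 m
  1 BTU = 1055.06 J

151.3 BTU

10.98 kN × 1000 = 10980 N
47.71 ft × 0.3048 = 14.542 m
W = F × d = 10980 N × 14.542 m = 159671 J
159671 J ÷ (1055.06 J/BTU) = 151.338 BTU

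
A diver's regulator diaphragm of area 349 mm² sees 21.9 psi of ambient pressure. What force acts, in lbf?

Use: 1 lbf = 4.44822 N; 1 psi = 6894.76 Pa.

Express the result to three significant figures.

21.9 psi × 6894.76 → 150995 Pa
349 mm² × 10⁻⁶ → 3.49×10⁻⁴ m²
F = P × A = 150995 Pa × 3.49×10⁻⁴ m² = 52.6973 N
52.6973 N ÷ (4.44822 N/lbf) = 11.8468 lbf

11.8 lbf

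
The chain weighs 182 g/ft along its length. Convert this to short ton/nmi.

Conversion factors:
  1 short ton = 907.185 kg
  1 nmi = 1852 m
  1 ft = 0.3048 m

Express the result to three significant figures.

182 g/ft × 0.001 kg/g ÷ 0.3048 m/ft = 0.597113 kg/m
0.597113 kg/m ÷ 907.185 kg/short ton × 1852 m/nmi = 1.21899 short ton/nmi

1.22 short ton/nmi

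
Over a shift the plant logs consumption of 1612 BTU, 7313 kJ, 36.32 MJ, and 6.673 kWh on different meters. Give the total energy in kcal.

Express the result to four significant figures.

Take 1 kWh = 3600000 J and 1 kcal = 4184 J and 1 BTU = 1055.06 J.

1.658×10⁴ kcal

1612 BTU × 1055.06 → 1.70076×10⁶ J
7313 kJ × 1000 → 7.313×10⁶ J
36.32 MJ × 1000000 → 3.632×10⁷ J
6.673 kWh × 3600000 → 2.40228×10⁷ J
Total: 1.70076×10⁶ + 7.313×10⁶ + 3.632×10⁷ + 2.40228×10⁷ = 6.93566×10⁷ J
In kcal: 6.93566×10⁷ / 4184 = 16576.6 kcal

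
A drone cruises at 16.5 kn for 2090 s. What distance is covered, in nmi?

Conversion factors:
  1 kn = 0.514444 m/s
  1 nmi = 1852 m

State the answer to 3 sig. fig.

9.58 nmi

16.5 kn × 0.514444 → 8.48833 m/s
d = v × t = 8.48833 m/s × 2090 s = 17740.6 m
17740.6 m ÷ (1852 m/nmi) = 9.57916 nmi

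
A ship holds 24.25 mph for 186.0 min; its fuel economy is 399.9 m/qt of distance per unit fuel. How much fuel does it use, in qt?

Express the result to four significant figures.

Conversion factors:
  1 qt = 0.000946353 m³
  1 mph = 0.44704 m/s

24.25 mph → 10.8407 m/s
186.0 min → 11160 s
d = v × t = 10.8407 × 11160 = 120982 m
399.9 m/qt → 422570 m/m³
V = d / (distance per unit fuel) = 120982 / 422570 = 0.2863 m³
In qt: 0.2863 / 0.000946353 = 302.53 qt

302.5 qt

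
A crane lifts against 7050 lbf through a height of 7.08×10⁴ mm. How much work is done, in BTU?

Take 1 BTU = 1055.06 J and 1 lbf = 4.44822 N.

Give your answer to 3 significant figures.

2100 BTU

7050 lbf × 4.44822 = 31360 N
7.08×10⁴ mm × 0.001 = 70.8 m
W = F × d = 31360 N × 70.8 m = 2.22029×10⁶ J
2.22029×10⁶ J ÷ (1055.06 J/BTU) = 2104.42 BTU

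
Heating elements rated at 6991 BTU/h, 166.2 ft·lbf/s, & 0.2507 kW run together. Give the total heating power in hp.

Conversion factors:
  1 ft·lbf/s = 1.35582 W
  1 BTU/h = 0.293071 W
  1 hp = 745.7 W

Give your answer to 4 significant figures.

3.386 hp

6991 BTU/h × 0.293071 = 2048.86 W
166.2 ft·lbf/s × 1.35582 = 225.337 W
0.2507 kW × 1000 = 250.7 W
Combined: 2048.86 + 225.337 + 250.7 = 2524.9 W
In hp: 2524.9 / 745.7 = 3.38595 hp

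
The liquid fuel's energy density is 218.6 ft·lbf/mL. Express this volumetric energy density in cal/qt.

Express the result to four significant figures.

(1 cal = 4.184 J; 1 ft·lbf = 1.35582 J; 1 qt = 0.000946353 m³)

6.704×10⁴ cal/qt

218.6 ft·lbf/mL × 1.35582 J/ft·lbf ÷ 10⁻⁶ m³/mL = 2.96382×10⁸ J/m³
2.96382×10⁸ J/m³ ÷ 4.184 J/cal × 0.000946353 m³/qt = 67036.8 cal/qt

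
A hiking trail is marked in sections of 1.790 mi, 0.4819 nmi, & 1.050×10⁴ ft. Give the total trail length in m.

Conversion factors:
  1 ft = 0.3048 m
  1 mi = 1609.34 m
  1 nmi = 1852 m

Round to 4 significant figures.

1.790 mi × 1609.34 → 2880.72 m
0.4819 nmi × 1852 → 892.479 m
1.050×10⁴ ft × 0.3048 → 3200.4 m
Total: 2880.72 + 892.479 + 3200.4 = 6973.6 m

6974 m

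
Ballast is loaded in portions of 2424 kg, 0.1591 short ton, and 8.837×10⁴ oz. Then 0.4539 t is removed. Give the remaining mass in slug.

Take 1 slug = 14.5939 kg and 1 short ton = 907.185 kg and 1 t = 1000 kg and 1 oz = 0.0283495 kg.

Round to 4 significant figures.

2424 kg (already kg)
0.1591 short ton × 907.185 = 144.333 kg
8.837×10⁴ oz × 0.0283495 = 2505.25 kg
0.4539 t × 1000 = 453.9 kg
Result: 2424 + 144.333 + 2505.25 − 453.9 = 4619.68 kg
In slug: 4619.68 / 14.5939 = 316.549 slug

316.5 slug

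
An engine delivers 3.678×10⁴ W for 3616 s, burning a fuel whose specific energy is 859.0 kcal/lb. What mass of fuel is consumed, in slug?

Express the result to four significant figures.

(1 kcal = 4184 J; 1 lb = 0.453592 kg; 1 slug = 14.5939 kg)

E = P × t = 36780 × 3616 = 1.32996×10⁸ J
859.0 kcal/lb → 7.92354×10⁶ J/kg
m = E / e_s = 1.32996×10⁸ / 7.92354×10⁶ = 16.7849 kg
In slug: 16.7849 / 14.5939 = 1.15013 slug

1.150 slug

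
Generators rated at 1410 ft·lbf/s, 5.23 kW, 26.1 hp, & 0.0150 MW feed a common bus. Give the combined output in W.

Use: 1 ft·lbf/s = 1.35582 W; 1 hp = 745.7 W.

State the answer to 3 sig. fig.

4.16×10⁴ W

1410 ft·lbf/s × 1.35582 = 1911.71 W
5.23 kW × 1000 = 5230 W
26.1 hp × 745.7 = 19462.8 W
0.0150 MW × 1000000 = 15000 W
Total: 1911.71 + 5230 + 19462.8 + 15000 = 41604.5 W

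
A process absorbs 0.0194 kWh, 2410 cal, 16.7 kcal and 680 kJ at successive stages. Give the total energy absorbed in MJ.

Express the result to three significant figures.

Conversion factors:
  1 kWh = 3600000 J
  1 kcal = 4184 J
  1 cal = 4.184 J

0.830 MJ

0.0194 kWh × 3600000 = 69840 J
2410 cal × 4.184 = 10083.4 J
16.7 kcal × 4184 = 69872.8 J
680 kJ × 1000 = 680000 J
Total: 69840 + 10083.4 + 69872.8 + 680000 = 829796 J
In MJ: 829796 / 1000000 = 0.829796 MJ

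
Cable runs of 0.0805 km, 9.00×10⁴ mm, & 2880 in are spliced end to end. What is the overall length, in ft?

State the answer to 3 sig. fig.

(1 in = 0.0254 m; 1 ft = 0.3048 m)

799 ft

0.0805 km × 1000 → 80.5 m
9.00×10⁴ mm × 0.001 → 90 m
2880 in × 0.0254 → 73.152 m
Combined: 80.5 + 90 + 73.152 = 243.652 m
In ft: 243.652 / 0.3048 = 799.383 ft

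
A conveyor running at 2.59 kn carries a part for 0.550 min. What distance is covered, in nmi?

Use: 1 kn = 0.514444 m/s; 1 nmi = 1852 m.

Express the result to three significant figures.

2.59 kn × 0.514444 = 1.33241 m/s
0.550 min × 60 = 33 s
d = v × t = 1.33241 m/s × 33 s = 43.9695 m
43.9695 m ÷ (1852 m/nmi) = 0.0237416 nmi

0.0237 nmi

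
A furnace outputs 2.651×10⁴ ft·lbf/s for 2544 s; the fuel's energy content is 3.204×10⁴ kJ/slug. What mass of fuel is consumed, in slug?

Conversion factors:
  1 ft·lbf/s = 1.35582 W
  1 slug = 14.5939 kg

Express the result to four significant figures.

2.651×10⁴ ft·lbf/s → 35942.8 W
E = P × t = 35942.8 × 2544 = 9.14385×10⁷ J
3.204×10⁴ kJ/slug → 2.19544×10⁶ J/kg
m = E / e_s = 9.14385×10⁷ / 2.19544×10⁶ = 41.6493 kg
In slug: 41.6493 / 14.5939 = 2.85388 slug

2.854 slug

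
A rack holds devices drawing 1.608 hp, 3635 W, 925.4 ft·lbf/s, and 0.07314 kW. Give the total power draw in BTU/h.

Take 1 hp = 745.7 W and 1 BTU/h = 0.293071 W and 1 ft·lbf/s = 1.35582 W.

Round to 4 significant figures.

1.608 hp × 745.7 = 1199.09 W
3635 W (already W)
925.4 ft·lbf/s × 1.35582 = 1254.68 W
0.07314 kW × 1000 = 73.14 W
Combined: 1199.09 + 3635 + 1254.68 + 73.14 = 6161.91 W
In BTU/h: 6161.91 / 0.293071 = 21025.3 BTU/h

2.103×10⁴ BTU/h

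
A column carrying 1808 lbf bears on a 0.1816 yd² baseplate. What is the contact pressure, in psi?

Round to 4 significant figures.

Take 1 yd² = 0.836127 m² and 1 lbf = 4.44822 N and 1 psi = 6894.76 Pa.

7.682 psi

1808 lbf × 4.44822 → 8042.38 N
0.1816 yd² × 0.836127 → 0.151841 m²
P = F / A = 8042.38 N / 0.151841 m² = 52965.8 Pa
52965.8 Pa ÷ (6894.76 Pa/psi) = 7.68204 psi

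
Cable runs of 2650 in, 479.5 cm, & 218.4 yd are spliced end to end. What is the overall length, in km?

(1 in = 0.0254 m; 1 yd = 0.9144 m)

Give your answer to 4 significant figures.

2650 in × 0.0254 → 67.31 m
479.5 cm × 0.01 → 4.795 m
218.4 yd × 0.9144 → 199.705 m
Total: 67.31 + 4.795 + 199.705 = 271.81 m
In km: 271.81 / 1000 = 0.27181 km

0.2718 km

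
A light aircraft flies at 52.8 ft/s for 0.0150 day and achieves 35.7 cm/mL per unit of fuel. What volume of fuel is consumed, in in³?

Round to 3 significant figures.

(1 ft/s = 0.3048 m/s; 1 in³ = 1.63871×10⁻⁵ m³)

52.8 ft/s → 16.0934 m/s
0.0150 day → 1296 s
d = v × t = 16.0934 × 1296 = 20857 m
35.7 cm/mL → 357000 m/m³
V = d / (distance per unit fuel) = 20857 / 357000 = 0.058423 m³
In in³: 0.058423 / 1.63871×10⁻⁵ = 3565.18 in³

3570 in³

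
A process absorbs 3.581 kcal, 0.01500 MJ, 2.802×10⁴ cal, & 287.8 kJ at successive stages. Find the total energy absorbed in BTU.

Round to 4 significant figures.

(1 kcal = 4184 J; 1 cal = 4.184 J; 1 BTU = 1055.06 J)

412.3 BTU

3.581 kcal × 4184 → 14982.9 J
0.01500 MJ × 1000000 → 15000 J
2.802×10⁴ cal × 4.184 → 117236 J
287.8 kJ × 1000 → 287800 J
Total: 14982.9 + 15000 + 117236 + 287800 = 435019 J
In BTU: 435019 / 1055.06 = 412.317 BTU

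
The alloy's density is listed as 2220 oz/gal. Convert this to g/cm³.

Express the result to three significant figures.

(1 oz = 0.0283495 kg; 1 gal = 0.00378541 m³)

16.6 g/cm³

2220 oz/gal × 0.0283495 kg/oz ÷ 0.00378541 m³/gal = 16625.9 kg/m³
16625.9 kg/m³ ÷ 0.001 kg/g × 10⁻⁶ m³/cm³ = 16.6259 g/cm³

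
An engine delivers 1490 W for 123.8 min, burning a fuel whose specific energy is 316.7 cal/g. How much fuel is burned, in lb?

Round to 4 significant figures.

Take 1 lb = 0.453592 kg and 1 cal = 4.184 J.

123.8 min → 7428 s
E = P × t = 1490 × 7428 = 1.10677×10⁷ J
316.7 cal/g → 1.32507×10⁶ J/kg
m = E / e_s = 1.10677×10⁷ / 1.32507×10⁶ = 8.35254 kg
In lb: 8.35254 / 0.453592 = 18.4142 lb

18.41 lb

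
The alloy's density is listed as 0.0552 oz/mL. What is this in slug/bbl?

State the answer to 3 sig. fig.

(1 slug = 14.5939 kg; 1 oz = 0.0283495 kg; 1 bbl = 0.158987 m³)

0.0552 oz/mL × 0.0283495 kg/oz ÷ 10⁻⁶ m³/mL = 1564.89 kg/m³
1564.89 kg/m³ ÷ 14.5939 kg/slug × 0.158987 m³/bbl = 17.048 slug/bbl

17.0 slug/bbl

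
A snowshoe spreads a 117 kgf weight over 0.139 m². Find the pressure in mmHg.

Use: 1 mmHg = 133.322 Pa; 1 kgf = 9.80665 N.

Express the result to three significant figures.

117 kgf × 9.80665 = 1147.38 N
P = F / A = 1147.38 N / 0.139 m² = 8254.53 Pa
8254.53 Pa ÷ (133.322 Pa/mmHg) = 61.9142 mmHg

61.9 mmHg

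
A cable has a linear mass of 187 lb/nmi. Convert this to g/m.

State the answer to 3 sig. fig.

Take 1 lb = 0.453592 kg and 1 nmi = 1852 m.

187 lb/nmi × 0.453592 kg/lb ÷ 1852 m/nmi = 0.0458001 kg/m
0.0458001 kg/m ÷ 0.001 kg/g = 45.8001 g/m

45.8 g/m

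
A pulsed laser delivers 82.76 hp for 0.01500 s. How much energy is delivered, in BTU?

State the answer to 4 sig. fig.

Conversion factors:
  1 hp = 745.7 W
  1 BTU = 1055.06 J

0.8774 BTU

82.76 hp × 745.7 → 61714.1 W
E = P × t = 61714.1 W × 0.015 s = 925.711 J
925.711 J ÷ (1055.06 J/BTU) = 0.877401 BTU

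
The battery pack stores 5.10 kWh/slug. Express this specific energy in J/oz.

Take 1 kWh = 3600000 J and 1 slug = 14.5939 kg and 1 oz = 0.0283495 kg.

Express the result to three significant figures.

3.57×10⁴ J/oz

5.10 kWh/slug × 3600000 J/kWh ÷ 14.5939 kg/slug = 1.25806×10⁶ J/kg
1.25806×10⁶ J/kg × 0.0283495 kg/oz = 35665.4 J/oz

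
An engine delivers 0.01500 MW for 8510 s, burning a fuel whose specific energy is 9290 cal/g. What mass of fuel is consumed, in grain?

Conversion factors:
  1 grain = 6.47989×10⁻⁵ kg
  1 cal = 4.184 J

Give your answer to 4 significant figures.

0.01500 MW → 15000 W
E = P × t = 15000 × 8510 = 1.2765×10⁸ J
9290 cal/g → 3.88694×10⁷ J/kg
m = E / e_s = 1.2765×10⁸ / 3.88694×10⁷ = 3.28407 kg
In grain: 3.28407 / 6.47989×10⁻⁵ = 50681 grain

5.068×10⁴ grain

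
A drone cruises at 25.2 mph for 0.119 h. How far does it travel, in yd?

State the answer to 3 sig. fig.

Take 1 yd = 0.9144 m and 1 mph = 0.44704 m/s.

25.2 mph × 0.44704 = 11.2654 m/s
0.119 h × 3600 = 428.4 s
d = v × t = 11.2654 m/s × 428.4 s = 4826.1 m
4826.1 m ÷ (0.9144 m/yd) = 5277.89 yd

5280 yd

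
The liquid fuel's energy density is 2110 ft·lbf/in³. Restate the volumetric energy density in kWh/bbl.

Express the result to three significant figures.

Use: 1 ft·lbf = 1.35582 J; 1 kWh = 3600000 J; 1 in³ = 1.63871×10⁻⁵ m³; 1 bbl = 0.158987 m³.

7.71 kWh/bbl

2110 ft·lbf/in³ × 1.35582 J/ft·lbf ÷ 1.63871×10⁻⁵ m³/in³ = 1.74575×10⁸ J/m³
1.74575×10⁸ J/m³ ÷ 3600000 J/kWh × 0.158987 m³/bbl = 7.70977 kWh/bbl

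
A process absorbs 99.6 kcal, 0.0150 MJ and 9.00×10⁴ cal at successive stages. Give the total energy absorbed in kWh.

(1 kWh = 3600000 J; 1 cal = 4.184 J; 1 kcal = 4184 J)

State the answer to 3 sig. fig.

0.225 kWh

99.6 kcal × 4184 = 416726 J
0.0150 MJ × 1000000 = 15000 J
9.00×10⁴ cal × 4.184 = 376560 J
Sum: 416726 + 15000 + 376560 = 808286 J
In kWh: 808286 / 3600000 = 0.224524 kWh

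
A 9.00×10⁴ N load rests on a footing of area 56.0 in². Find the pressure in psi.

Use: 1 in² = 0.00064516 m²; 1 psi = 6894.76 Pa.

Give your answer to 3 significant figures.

361 psi

56.0 in² × 0.00064516 = 0.036129 m²
P = F / A = 90000 N / 0.036129 m² = 2.49107×10⁶ Pa
2.49107×10⁶ Pa ÷ (6894.76 Pa/psi) = 361.299 psi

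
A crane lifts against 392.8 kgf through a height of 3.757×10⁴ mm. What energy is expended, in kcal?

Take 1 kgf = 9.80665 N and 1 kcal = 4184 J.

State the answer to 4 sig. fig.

392.8 kgf × 9.80665 = 3852.05 N
3.757×10⁴ mm × 0.001 = 37.57 m
W = F × d = 3852.05 N × 37.57 m = 144722 J
144722 J ÷ (4184 J/kcal) = 34.5894 kcal

34.59 kcal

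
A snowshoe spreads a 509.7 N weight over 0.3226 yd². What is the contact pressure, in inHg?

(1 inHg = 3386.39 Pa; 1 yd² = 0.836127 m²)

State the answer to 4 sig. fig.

0.5580 inHg

0.3226 yd² × 0.836127 = 0.269735 m²
P = F / A = 509.7 N / 0.269735 m² = 1889.63 Pa
1889.63 Pa ÷ (3386.39 Pa/inHg) = 0.558007 inHg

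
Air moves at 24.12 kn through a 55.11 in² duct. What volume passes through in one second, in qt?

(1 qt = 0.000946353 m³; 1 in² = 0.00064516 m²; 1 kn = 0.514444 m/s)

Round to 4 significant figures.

24.12 kn × 0.514444 = 12.4084 m/s
55.11 in² × 0.00064516 = 0.0355548 m²
V = v × A × t = 12.4084 m/s × 0.0355548 m² × 1 s = 0.441178 m³
0.441178 m³ ÷ (0.000946353 m³/qt) = 466.188 qt

466.2 qt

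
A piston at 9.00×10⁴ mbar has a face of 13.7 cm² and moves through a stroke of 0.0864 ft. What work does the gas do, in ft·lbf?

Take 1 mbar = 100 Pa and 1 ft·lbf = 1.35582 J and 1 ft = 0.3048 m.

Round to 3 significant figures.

239 ft·lbf

9.00×10⁴ mbar → 9×10⁶ Pa
13.7 cm² → 0.00137 m²
F = P × A = 9×10⁶ × 0.00137 = 12330 N
0.0864 ft → 0.0263347 m
W = F × d = 12330 × 0.0263347 = 324.707 J
In ft·lbf: 324.707 / 1.35582 = 239.491 ft·lbf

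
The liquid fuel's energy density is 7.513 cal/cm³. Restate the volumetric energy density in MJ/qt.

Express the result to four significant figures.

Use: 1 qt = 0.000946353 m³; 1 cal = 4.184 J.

0.02975 MJ/qt

7.513 cal/cm³ × 4.184 J/cal ÷ 10⁻⁶ m³/cm³ = 3.14344×10⁷ J/m³
3.14344×10⁷ J/m³ ÷ 1000000 J/MJ × 0.000946353 m³/qt = 0.029748 MJ/qt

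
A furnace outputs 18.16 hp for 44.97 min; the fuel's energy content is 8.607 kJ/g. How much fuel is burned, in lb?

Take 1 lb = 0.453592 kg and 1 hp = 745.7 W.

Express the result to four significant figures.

18.16 hp → 13541.9 W
44.97 min → 2698.2 s
E = P × t = 13541.9 × 2698.2 = 3.65388×10⁷ J
8.607 kJ/g → 8.607×10⁶ J/kg
m = E / e_s = 3.65388×10⁷ / 8.607×10⁶ = 4.24524 kg
In lb: 4.24524 / 0.453592 = 9.35916 lb

9.359 lb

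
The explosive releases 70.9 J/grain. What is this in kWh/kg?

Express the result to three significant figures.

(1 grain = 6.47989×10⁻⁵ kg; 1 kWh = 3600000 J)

70.9 J/grain ÷ 6.47989×10⁻⁵ kg/grain = 1.09415×10⁶ J/kg
1.09415×10⁶ J/kg ÷ 3600000 J/kWh = 0.303931 kWh/kg

0.304 kWh/kg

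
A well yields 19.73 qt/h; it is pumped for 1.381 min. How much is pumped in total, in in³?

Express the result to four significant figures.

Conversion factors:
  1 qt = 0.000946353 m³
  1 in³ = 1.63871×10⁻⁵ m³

26.23 in³

19.73 qt/h → 5.18654×10⁻⁶ m³/s
1.381 min → 82.86 s
V = Q × t = 5.18654×10⁻⁶ × 82.86 = 4.29757×10⁻⁴ m³
In in³: 4.29757×10⁻⁴ / 1.63871×10⁻⁵ = 26.2253 in³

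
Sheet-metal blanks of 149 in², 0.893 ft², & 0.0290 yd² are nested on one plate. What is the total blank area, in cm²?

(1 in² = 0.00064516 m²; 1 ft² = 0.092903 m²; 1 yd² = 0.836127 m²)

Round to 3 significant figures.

2030 cm²

149 in² × 0.00064516 = 0.0961288 m²
0.893 ft² × 0.092903 = 0.0829624 m²
0.0290 yd² × 0.836127 = 0.0242477 m²
Sum: 0.0961288 + 0.0829624 + 0.0242477 = 0.203339 m²
In cm²: 0.203339 / 0.0001 = 2033.39 cm²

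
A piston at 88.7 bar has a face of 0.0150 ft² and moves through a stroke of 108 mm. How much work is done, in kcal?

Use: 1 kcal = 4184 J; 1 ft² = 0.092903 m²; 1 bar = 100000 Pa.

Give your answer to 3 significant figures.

0.319 kcal

88.7 bar → 8.87×10⁶ Pa
0.0150 ft² → 0.00139354 m²
F = P × A = 8.87×10⁶ × 0.00139354 = 12360.7 N
108 mm → 0.108 m
W = F × d = 12360.7 × 0.108 = 1334.96 J
In kcal: 1334.96 / 4184 = 0.319063 kcal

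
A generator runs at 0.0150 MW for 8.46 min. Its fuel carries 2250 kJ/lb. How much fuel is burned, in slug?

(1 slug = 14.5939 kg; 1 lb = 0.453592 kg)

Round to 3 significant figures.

0.0150 MW → 15000 W
8.46 min → 507.6 s
E = P × t = 15000 × 507.6 = 7.614×10⁶ J
2250 kJ/lb → 4.9604×10⁶ J/kg
m = E / e_s = 7.614×10⁶ / 4.9604×10⁶ = 1.53496 kg
In slug: 1.53496 / 14.5939 = 0.105178 slug

0.105 slug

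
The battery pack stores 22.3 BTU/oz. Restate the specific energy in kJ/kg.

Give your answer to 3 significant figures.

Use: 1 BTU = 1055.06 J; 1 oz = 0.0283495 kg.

22.3 BTU/oz × 1055.06 J/BTU ÷ 0.0283495 kg/oz = 829921 J/kg
829921 J/kg ÷ 1000 J/kJ = 829.921 kJ/kg

830 kJ/kg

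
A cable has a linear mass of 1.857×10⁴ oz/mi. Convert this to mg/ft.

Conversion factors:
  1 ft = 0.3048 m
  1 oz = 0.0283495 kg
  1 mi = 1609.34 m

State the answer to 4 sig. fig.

9.971×10⁴ mg/ft

1.857×10⁴ oz/mi × 0.0283495 kg/oz ÷ 1609.34 m/mi = 0.327122 kg/m
0.327122 kg/m ÷ 10⁻⁶ kg/mg × 0.3048 m/ft = 99706.8 mg/ft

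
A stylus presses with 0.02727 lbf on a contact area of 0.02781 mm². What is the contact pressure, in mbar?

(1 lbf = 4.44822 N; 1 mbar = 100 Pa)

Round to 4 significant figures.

0.02727 lbf × 4.44822 = 0.121303 N
0.02781 mm² × 10⁻⁶ = 2.781×10⁻⁸ m²
P = F / A = 0.121303 N / 2.781×10⁻⁸ m² = 4.36185×10⁶ Pa
4.36185×10⁶ Pa ÷ (100 Pa/mbar) = 43618.5 mbar

4.362×10⁴ mbar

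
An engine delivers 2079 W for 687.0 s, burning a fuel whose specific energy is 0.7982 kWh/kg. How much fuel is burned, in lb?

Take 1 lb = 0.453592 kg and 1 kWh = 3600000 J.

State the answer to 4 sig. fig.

1.096 lb

E = P × t = 2079 × 687 = 1.42827×10⁶ J
0.7982 kWh/kg → 2.87352×10⁶ J/kg
m = E / e_s = 1.42827×10⁶ / 2.87352×10⁶ = 0.497045 kg
In lb: 0.497045 / 0.453592 = 1.0958 lb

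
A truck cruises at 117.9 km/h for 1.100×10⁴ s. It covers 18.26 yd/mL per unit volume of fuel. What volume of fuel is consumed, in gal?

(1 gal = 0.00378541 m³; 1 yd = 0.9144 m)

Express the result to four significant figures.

5.700 gal

117.9 km/h → 32.75 m/s
d = v × t = 32.75 × 11000 = 360250 m
18.26 yd/mL → 1.66969×10⁷ m/m³
V = d / (distance per unit fuel) = 360250 / 1.66969×10⁷ = 0.0215759 m³
In gal: 0.0215759 / 0.00378541 = 5.69975 gal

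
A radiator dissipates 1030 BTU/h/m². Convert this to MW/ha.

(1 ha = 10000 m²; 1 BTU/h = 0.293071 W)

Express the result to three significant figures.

1030 BTU/h/m² × 0.293071 W/BTU/h = 301.863 W/m²
301.863 W/m² ÷ 1000000 W/MW × 10000 m²/ha = 3.01863 MW/ha

3.02 MW/ha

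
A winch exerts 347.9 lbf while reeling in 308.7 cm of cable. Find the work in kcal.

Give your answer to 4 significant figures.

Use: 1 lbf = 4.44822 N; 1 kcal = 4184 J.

1.142 kcal

347.9 lbf × 4.44822 = 1547.54 N
308.7 cm × 0.01 = 3.087 m
W = F × d = 1547.54 N × 3.087 m = 4777.26 J
4777.26 J ÷ (4184 J/kcal) = 1.14179 kcal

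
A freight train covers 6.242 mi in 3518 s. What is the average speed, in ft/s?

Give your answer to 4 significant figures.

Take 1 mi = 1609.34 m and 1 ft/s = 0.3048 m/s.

6.242 mi × 1609.34 = 10045.5 m
v = d / t = 10045.5 m / 3518 s = 2.85546 m/s
2.85546 m/s ÷ (0.3048 m/s/ft/s) = 9.36831 ft/s

9.368 ft/s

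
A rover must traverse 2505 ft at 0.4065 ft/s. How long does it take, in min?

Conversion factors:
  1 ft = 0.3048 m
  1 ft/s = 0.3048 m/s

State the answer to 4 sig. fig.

102.7 min

2505 ft × 0.3048 → 763.524 m
0.4065 ft/s × 0.3048 → 0.123901 m/s
t = d / v = 763.524 m / 0.123901 m/s = 6162.37 s
6162.37 s ÷ (60 s/min) = 102.706 min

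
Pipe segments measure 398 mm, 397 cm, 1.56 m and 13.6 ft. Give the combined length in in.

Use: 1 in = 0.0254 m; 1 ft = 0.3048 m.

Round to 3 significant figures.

397 in

398 mm × 0.001 → 0.398 m
397 cm × 0.01 → 3.97 m
1.56 m (already m)
13.6 ft × 0.3048 → 4.14528 m
Total: 0.398 + 3.97 + 1.56 + 4.14528 = 10.0733 m
In in: 10.0733 / 0.0254 = 396.587 in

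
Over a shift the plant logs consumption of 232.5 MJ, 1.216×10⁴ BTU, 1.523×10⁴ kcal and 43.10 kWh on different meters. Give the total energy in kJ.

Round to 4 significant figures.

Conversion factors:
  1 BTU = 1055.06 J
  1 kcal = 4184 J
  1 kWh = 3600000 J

232.5 MJ × 1000000 = 2.325×10⁸ J
1.216×10⁴ BTU × 1055.06 = 1.28295×10⁷ J
1.523×10⁴ kcal × 4184 = 6.37223×10⁷ J
43.10 kWh × 3600000 = 1.5516×10⁸ J
Sum: 2.325×10⁸ + 1.28295×10⁷ + 6.37223×10⁷ + 1.5516×10⁸ = 4.64212×10⁸ J
In kJ: 4.64212×10⁸ / 1000 = 464212 kJ

4.642×10⁵ kJ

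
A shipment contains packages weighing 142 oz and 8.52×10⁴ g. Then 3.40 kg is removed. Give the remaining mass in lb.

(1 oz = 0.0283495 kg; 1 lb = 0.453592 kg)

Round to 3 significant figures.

189 lb

142 oz × 0.0283495 = 4.02563 kg
8.52×10⁴ g × 0.001 = 85.2 kg
3.40 kg (already kg)
Net: 4.02563 + 85.2 − 3.4 = 85.8256 kg
In lb: 85.8256 / 0.453592 = 189.213 lb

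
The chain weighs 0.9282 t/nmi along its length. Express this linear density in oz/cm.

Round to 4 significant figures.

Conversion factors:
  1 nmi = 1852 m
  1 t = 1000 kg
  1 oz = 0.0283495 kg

0.1768 oz/cm

0.9282 t/nmi × 1000 kg/t ÷ 1852 m/nmi = 0.501188 kg/m
0.501188 kg/m ÷ 0.0283495 kg/oz × 0.01 m/cm = 0.176789 oz/cm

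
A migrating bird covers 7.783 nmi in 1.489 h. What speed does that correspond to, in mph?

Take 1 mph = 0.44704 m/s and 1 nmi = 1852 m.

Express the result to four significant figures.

7.783 nmi × 1852 = 14414.1 m
1.489 h × 3600 = 5360.4 s
v = d / t = 14414.1 m / 5360.4 s = 2.689 m/s
2.689 m/s ÷ (0.44704 m/s/mph) = 6.01512 mph

6.015 mph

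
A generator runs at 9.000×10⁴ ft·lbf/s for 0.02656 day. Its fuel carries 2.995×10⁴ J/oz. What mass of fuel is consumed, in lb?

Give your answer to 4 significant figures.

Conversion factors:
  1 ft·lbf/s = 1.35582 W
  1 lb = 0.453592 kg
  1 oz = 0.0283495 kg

9.000×10⁴ ft·lbf/s → 122024 W
0.02656 day → 2294.78 s
E = P × t = 122024 × 2294.78 = 2.80018×10⁸ J
2.995×10⁴ J/oz → 1.05646×10⁶ J/kg
m = E / e_s = 2.80018×10⁸ / 1.05646×10⁶ = 265.053 kg
In lb: 265.053 / 0.453592 = 584.342 lb

584.3 lb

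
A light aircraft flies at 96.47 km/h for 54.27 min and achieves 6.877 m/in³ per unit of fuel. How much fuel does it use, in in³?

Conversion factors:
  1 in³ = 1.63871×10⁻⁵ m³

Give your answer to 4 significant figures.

1.269×10⁴ in³

96.47 km/h → 26.7972 m/s
54.27 min → 3256.2 s
d = v × t = 26.7972 × 3256.2 = 87257 m
6.877 m/in³ → 419659 m/m³
V = d / (distance per unit fuel) = 87257 / 419659 = 0.207924 m³
In in³: 0.207924 / 1.63871×10⁻⁵ = 12688.3 in³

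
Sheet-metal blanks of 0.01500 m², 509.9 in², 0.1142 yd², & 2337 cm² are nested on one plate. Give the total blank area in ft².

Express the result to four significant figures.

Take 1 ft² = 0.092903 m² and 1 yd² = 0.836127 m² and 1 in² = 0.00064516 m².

0.01500 m² (already m²)
509.9 in² × 0.00064516 → 0.328967 m²
0.1142 yd² × 0.836127 → 0.0954857 m²
2337 cm² × 0.0001 → 0.2337 m²
Total: 0.015 + 0.328967 + 0.0954857 + 0.2337 = 0.673153 m²
In ft²: 0.673153 / 0.092903 = 7.24576 ft²

7.246 ft²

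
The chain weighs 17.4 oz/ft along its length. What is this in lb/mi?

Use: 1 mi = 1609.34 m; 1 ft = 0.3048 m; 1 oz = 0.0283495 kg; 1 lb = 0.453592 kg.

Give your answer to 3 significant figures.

5740 lb/mi

17.4 oz/ft × 0.0283495 kg/oz ÷ 0.3048 m/ft = 1.61838 kg/m
1.61838 kg/m ÷ 0.453592 kg/lb × 1609.34 m/mi = 5742 lb/mi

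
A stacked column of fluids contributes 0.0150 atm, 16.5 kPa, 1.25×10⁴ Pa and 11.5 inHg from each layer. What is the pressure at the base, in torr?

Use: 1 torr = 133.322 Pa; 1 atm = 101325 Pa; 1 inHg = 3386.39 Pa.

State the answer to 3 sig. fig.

521 torr

0.0150 atm × 101325 = 1519.88 Pa
16.5 kPa × 1000 = 16500 Pa
1.25×10⁴ Pa (already Pa)
11.5 inHg × 3386.39 = 38943.5 Pa
Total: 1519.88 + 16500 + 12500 + 38943.5 = 69463.4 Pa
In torr: 69463.4 / 133.322 = 521.02 torr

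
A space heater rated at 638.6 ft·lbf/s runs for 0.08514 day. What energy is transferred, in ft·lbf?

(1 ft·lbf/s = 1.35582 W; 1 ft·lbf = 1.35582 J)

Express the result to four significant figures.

4.698×10⁶ ft·lbf

638.6 ft·lbf/s × 1.35582 = 865.827 W
0.08514 day × 86400 = 7356.1 s
E = P × t = 865.827 W × 7356.1 s = 6.36911×10⁶ J
6.36911×10⁶ J ÷ (1.35582 J/ft·lbf) = 4.69761×10⁶ ft·lbf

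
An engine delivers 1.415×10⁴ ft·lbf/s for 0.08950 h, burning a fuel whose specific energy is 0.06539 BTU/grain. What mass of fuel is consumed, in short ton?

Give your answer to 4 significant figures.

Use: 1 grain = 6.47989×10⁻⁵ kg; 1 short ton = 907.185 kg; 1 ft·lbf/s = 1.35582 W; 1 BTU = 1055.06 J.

1.415×10⁴ ft·lbf/s → 19184.9 W
0.08950 h → 322.2 s
E = P × t = 19184.9 × 322.2 = 6.18137×10⁶ J
0.06539 BTU/grain → 1.06468×10⁶ J/kg
m = E / e_s = 6.18137×10⁶ / 1.06468×10⁶ = 5.80585 kg
In short ton: 5.80585 / 907.185 = 0.00639985 short ton

0.006400 short ton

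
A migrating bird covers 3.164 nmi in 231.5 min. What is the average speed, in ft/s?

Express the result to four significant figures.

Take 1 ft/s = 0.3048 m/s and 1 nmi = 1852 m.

3.164 nmi × 1852 → 5859.73 m
231.5 min × 60 → 13890 s
v = d / t = 5859.73 m / 13890 s = 0.421867 m/s
0.421867 m/s ÷ (0.3048 m/s/ft/s) = 1.38408 ft/s

1.384 ft/s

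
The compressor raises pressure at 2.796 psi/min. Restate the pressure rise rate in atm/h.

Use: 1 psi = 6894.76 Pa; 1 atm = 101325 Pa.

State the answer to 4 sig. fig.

11.42 atm/h

2.796 psi/min × 6894.76 Pa/psi ÷ 60 s/min = 321.296 Pa/s
321.296 Pa/s ÷ 101325 Pa/atm × 3600 s/h = 11.4154 atm/h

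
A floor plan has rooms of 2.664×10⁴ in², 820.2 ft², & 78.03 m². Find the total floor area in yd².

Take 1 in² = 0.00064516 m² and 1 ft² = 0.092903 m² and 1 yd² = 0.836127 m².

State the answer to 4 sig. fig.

205.0 yd²

2.664×10⁴ in² × 0.00064516 → 17.1871 m²
820.2 ft² × 0.092903 → 76.199 m²
78.03 m² (already m²)
Total: 17.1871 + 76.199 + 78.03 = 171.416 m²
In yd²: 171.416 / 0.836127 = 205.012 yd²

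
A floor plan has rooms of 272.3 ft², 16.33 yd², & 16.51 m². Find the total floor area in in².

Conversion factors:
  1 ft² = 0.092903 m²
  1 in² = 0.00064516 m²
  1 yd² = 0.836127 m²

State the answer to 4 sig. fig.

8.597×10⁴ in²

272.3 ft² × 0.092903 = 25.2975 m²
16.33 yd² × 0.836127 = 13.654 m²
16.51 m² (already m²)
Combined: 25.2975 + 13.654 + 16.51 = 55.4615 m²
In in²: 55.4615 / 0.00064516 = 85965.5 in²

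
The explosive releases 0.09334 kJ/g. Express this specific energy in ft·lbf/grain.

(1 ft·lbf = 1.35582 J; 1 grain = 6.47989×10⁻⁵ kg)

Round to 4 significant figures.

4.461 ft·lbf/grain

0.09334 kJ/g × 1000 J/kJ ÷ 0.001 kg/g = 93340 J/kg
93340 J/kg ÷ 1.35582 J/ft·lbf × 6.47989×10⁻⁵ kg/grain = 4.46101 ft·lbf/grain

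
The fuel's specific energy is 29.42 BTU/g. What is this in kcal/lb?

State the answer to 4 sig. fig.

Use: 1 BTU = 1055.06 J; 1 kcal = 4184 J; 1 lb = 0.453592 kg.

3365 kcal/lb

29.42 BTU/g × 1055.06 J/BTU ÷ 0.001 kg/g = 3.10399×10⁷ J/kg
3.10399×10⁷ J/kg ÷ 4184 J/kcal × 0.453592 kg/lb = 3365.07 kcal/lb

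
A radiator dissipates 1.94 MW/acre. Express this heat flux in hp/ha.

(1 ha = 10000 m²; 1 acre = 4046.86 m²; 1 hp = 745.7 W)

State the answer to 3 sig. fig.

6430 hp/ha

1.94 MW/acre × 1000000 W/MW ÷ 4046.86 m²/acre = 479.384 W/m²
479.384 W/m² ÷ 745.7 W/hp × 10000 m²/ha = 6428.64 hp/ha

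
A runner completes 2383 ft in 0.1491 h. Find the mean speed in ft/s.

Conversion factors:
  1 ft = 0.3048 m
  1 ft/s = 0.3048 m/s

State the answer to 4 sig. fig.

2383 ft × 0.3048 → 726.338 m
0.1491 h × 3600 → 536.76 s
v = d / t = 726.338 m / 536.76 s = 1.35319 m/s
1.35319 m/s ÷ (0.3048 m/s/ft/s) = 4.4396 ft/s

4.440 ft/s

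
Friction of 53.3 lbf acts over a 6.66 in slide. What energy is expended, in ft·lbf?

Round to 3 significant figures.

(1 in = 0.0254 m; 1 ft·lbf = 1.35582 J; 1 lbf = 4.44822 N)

53.3 lbf × 4.44822 = 237.09 N
6.66 in × 0.0254 = 0.169164 m
W = F × d = 237.09 N × 0.169164 m = 40.1071 J
40.1071 J ÷ (1.35582 J/ft·lbf) = 29.5814 ft·lbf

29.6 ft·lbf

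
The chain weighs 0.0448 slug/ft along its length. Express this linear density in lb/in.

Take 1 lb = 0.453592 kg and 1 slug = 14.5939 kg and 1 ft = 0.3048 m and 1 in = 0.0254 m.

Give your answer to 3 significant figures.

0.120 lb/in

0.0448 slug/ft × 14.5939 kg/slug ÷ 0.3048 m/ft = 2.14504 kg/m
2.14504 kg/m ÷ 0.453592 kg/lb × 0.0254 m/in = 0.120117 lb/in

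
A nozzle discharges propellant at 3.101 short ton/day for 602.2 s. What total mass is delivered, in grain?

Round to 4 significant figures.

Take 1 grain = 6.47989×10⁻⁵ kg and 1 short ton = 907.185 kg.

3.101 short ton/day → 0.03256 kg/s
m = ṁ × t = 0.03256 × 602.2 = 19.6076 kg
In grain: 19.6076 / 6.47989×10⁻⁵ = 302592 grain

3.026×10⁵ grain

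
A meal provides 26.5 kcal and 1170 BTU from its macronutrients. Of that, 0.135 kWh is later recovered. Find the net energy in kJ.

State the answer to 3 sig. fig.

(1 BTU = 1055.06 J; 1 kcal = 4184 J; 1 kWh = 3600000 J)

26.5 kcal × 4184 = 110876 J
1170 BTU × 1055.06 = 1.23442×10⁶ J
0.135 kWh × 3600000 = 486000 J
Sum: 110876 + 1.23442×10⁶ − 486000 = 859296 J
In kJ: 859296 / 1000 = 859.296 kJ

859 kJ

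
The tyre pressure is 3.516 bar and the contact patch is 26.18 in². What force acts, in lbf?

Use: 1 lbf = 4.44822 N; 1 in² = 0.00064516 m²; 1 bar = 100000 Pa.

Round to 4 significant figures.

3.516 bar × 100000 → 351600 Pa
26.18 in² × 0.00064516 → 0.0168903 m²
F = P × A = 351600 Pa × 0.0168903 m² = 5938.63 N
5938.63 N ÷ (4.44822 N/lbf) = 1335.06 lbf

1335 lbf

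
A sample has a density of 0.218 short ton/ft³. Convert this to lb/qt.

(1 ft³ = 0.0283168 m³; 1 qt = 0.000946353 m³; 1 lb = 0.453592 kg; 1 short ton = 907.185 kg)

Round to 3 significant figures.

14.6 lb/qt

0.218 short ton/ft³ × 907.185 kg/short ton ÷ 0.0283168 m³/ft³ = 6984.06 kg/m³
6984.06 kg/m³ ÷ 0.453592 kg/lb × 0.000946353 m³/qt = 14.5712 lb/qt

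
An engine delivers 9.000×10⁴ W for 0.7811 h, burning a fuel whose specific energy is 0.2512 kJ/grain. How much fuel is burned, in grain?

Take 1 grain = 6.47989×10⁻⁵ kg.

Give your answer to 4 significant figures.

1.007×10⁶ grain

0.7811 h → 2811.96 s
E = P × t = 90000 × 2811.96 = 2.53076×10⁸ J
0.2512 kJ/grain → 3.87661×10⁶ J/kg
m = E / e_s = 2.53076×10⁸ / 3.87661×10⁶ = 65.2828 kg
In grain: 65.2828 / 6.47989×10⁻⁵ = 1.00747×10⁶ grain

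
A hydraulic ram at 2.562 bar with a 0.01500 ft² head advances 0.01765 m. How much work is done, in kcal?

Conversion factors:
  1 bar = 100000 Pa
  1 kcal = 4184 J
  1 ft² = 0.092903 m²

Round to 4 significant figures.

2.562 bar → 256200 Pa
0.01500 ft² → 0.00139354 m²
F = P × A = 256200 × 0.00139354 = 357.025 N
W = F × d = 357.025 × 0.01765 = 6.30149 J
In kcal: 6.30149 / 4184 = 0.00150609 kcal

0.001506 kcal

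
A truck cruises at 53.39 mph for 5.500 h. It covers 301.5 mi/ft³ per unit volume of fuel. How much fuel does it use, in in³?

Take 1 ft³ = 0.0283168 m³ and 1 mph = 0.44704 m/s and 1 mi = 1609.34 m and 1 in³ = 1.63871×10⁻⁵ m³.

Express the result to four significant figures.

53.39 mph → 23.8675 m/s
5.500 h → 19800 s
d = v × t = 23.8675 × 19800 = 472576 m
301.5 mi/ft³ → 1.71353×10⁷ m/m³
V = d / (distance per unit fuel) = 472576 / 1.71353×10⁷ = 0.0275791 m³
In in³: 0.0275791 / 1.63871×10⁻⁵ = 1682.98 in³

1683 in³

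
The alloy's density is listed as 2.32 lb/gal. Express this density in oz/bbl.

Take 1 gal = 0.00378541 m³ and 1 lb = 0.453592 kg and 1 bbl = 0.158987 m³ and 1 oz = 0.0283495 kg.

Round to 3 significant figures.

2.32 lb/gal × 0.453592 kg/lb ÷ 0.00378541 m³/gal = 277.997 kg/m³
277.997 kg/m³ ÷ 0.0283495 kg/oz × 0.158987 m³/bbl = 1559.04 oz/bbl

1560 oz/bbl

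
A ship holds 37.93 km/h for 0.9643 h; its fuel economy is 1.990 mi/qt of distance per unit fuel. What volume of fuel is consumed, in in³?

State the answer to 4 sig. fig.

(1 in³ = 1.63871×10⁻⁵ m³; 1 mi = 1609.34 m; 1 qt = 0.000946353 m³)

659.5 in³

37.93 km/h → 10.5361 m/s
0.9643 h → 3471.48 s
d = v × t = 10.5361 × 3471.48 = 36575.9 m
1.990 mi/qt → 3.38414×10⁶ m/m³
V = d / (distance per unit fuel) = 36575.9 / 3.38414×10⁶ = 0.010808 m³
In in³: 0.010808 / 1.63871×10⁻⁵ = 659.543 in³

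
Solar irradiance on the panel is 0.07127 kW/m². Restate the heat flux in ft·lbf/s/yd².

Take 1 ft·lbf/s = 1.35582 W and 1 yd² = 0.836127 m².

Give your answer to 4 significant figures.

43.95 ft·lbf/s/yd²

0.07127 kW/m² × 1000 W/kW = 71.27 W/m²
71.27 W/m² ÷ 1.35582 W/ft·lbf/s × 0.836127 m²/yd² = 43.9518 ft·lbf/s/yd²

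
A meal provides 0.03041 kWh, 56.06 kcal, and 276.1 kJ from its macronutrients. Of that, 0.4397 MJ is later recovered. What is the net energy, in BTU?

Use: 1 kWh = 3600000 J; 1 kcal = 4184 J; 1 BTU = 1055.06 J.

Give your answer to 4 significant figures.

171.0 BTU

0.03041 kWh × 3600000 = 109476 J
56.06 kcal × 4184 = 234555 J
276.1 kJ × 1000 = 276100 J
0.4397 MJ × 1000000 = 439700 J
Sum: 109476 + 234555 + 276100 − 439700 = 180431 J
In BTU: 180431 / 1055.06 = 171.015 BTU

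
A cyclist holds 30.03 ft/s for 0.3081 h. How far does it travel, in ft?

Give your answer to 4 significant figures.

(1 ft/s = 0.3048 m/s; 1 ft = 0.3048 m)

3.331×10⁴ ft

30.03 ft/s × 0.3048 = 9.15314 m/s
0.3081 h × 3600 = 1109.16 s
d = v × t = 9.15314 m/s × 1109.16 s = 10152.3 m
10152.3 m ÷ (0.3048 m/ft) = 33308.1 ft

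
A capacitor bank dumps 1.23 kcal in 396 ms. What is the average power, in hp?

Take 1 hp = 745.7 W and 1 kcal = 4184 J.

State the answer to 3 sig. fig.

1.23 kcal × 4184 = 5146.32 J
396 ms × 0.001 = 0.396 s
P = E / t = 5146.32 J / 0.396 s = 12995.8 W
12995.8 W ÷ (745.7 W/hp) = 17.4277 hp

17.4 hp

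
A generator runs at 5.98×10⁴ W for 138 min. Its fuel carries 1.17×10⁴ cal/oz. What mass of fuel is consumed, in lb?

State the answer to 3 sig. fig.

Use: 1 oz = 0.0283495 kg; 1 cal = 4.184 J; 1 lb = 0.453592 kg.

138 min → 8280 s
E = P × t = 59800 × 8280 = 4.95144×10⁸ J
1.17×10⁴ cal/oz → 1.72676×10⁶ J/kg
m = E / e_s = 4.95144×10⁸ / 1.72676×10⁶ = 286.747 kg
In lb: 286.747 / 0.453592 = 632.169 lb

632 lb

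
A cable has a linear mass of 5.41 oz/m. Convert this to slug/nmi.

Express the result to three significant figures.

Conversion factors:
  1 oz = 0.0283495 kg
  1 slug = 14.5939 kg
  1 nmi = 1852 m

5.41 oz/m × 0.0283495 kg/oz = 0.153371 kg/m
0.153371 kg/m ÷ 14.5939 kg/slug × 1852 m/nmi = 19.4631 slug/nmi

19.5 slug/nmi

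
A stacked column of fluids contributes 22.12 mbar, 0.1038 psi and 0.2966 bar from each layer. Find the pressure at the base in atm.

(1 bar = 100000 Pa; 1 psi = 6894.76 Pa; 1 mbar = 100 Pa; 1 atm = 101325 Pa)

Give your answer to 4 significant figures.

22.12 mbar × 100 = 2212 Pa
0.1038 psi × 6894.76 = 715.676 Pa
0.2966 bar × 100000 = 29660 Pa
Sum: 2212 + 715.676 + 29660 = 32587.7 Pa
In atm: 32587.7 / 101325 = 0.321616 atm

0.3216 atm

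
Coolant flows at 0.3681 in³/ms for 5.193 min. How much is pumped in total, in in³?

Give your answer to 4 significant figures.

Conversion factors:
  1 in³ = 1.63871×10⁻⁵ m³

0.3681 in³/ms → 0.00603209 m³/s
5.193 min → 311.58 s
V = Q × t = 0.00603209 × 311.58 = 1.87948 m³
In in³: 1.87948 / 1.63871×10⁻⁵ = 114693 in³

1.147×10⁵ in³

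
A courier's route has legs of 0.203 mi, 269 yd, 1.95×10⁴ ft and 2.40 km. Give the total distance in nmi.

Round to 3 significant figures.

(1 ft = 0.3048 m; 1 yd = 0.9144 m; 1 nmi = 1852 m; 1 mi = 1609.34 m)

4.81 nmi

0.203 mi × 1609.34 = 326.696 m
269 yd × 0.9144 = 245.974 m
1.95×10⁴ ft × 0.3048 = 5943.6 m
2.40 km × 1000 = 2400 m
Combined: 326.696 + 245.974 + 5943.6 + 2400 = 8916.27 m
In nmi: 8916.27 / 1852 = 4.8144 nmi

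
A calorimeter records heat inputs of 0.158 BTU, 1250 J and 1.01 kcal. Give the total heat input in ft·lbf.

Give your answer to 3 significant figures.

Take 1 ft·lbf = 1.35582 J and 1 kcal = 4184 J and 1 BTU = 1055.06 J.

4160 ft·lbf

0.158 BTU × 1055.06 → 166.699 J
1250 J (already J)
1.01 kcal × 4184 → 4225.84 J
Sum: 166.699 + 1250 + 4225.84 = 5642.54 J
In ft·lbf: 5642.54 / 1.35582 = 4161.72 ft·lbf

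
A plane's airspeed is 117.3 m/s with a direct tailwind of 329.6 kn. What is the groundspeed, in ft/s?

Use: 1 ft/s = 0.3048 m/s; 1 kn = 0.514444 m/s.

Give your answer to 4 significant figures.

117.3 m/s (already m/s)
329.6 kn × 0.514444 = 169.561 m/s
Total: 117.3 + 169.561 = 286.861 m/s
In ft/s: 286.861 / 0.3048 = 941.145 ft/s

941.1 ft/s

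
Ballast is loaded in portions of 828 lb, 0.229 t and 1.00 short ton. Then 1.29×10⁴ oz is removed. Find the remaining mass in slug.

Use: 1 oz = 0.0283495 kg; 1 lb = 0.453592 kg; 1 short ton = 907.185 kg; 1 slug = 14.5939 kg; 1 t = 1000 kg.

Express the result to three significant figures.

78.5 slug

828 lb × 0.453592 = 375.574 kg
0.229 t × 1000 = 229 kg
1.00 short ton × 907.185 = 907.185 kg
1.29×10⁴ oz × 0.0283495 = 365.709 kg
Sum: 375.574 + 229 + 907.185 − 365.709 = 1146.05 kg
In slug: 1146.05 / 14.5939 = 78.5294 slug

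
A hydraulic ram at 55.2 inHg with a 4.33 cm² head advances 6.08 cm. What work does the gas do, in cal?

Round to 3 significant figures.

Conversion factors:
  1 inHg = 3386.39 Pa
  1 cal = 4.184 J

1.18 cal

55.2 inHg → 186929 Pa
4.33 cm² → 4.33×10⁻⁴ m²
F = P × A = 186929 × 4.33×10⁻⁴ = 80.9403 N
6.08 cm → 0.0608 m
W = F × d = 80.9403 × 0.0608 = 4.92117 J
In cal: 4.92117 / 4.184 = 1.17619 cal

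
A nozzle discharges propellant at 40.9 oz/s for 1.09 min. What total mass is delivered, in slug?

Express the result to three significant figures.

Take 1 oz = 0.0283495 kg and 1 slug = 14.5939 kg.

40.9 oz/s → 1.15949 kg/s
1.09 min → 65.4 s
m = ṁ × t = 1.15949 × 65.4 = 75.8306 kg
In slug: 75.8306 / 14.5939 = 5.19605 slug

5.20 slug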